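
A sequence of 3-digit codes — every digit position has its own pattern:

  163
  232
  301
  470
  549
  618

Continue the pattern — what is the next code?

787

First digit — +1 each step, mod 10: 1, 2, 3, 4, 5, 6 → 7.
Second digit: −3 each step, mod 10; 6, 3, 0, 7, 4, 1 → 8.
Third digit: −1 each step, mod 10, so 3, 2, 1, 0, 9, 8 → 7.
Combining the parts gives 787.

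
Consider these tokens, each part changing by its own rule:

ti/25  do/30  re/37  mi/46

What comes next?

Note: runs through the solfège scale do→ti, so ti, do, re, mi → fa.
Second component: differences are 5, 7, 9, … (increasing by 2 each time); 25, 30, 37, 46 → 57.
Combining the parts gives fa/57.

fa/57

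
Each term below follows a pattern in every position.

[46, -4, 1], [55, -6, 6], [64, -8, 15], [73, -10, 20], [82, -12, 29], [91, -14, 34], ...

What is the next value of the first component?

100

For the first component, +9 each step: 46, 55, 64, 73, 82, 91 → 100.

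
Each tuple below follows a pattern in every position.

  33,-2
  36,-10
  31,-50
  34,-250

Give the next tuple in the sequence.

First slot: alternating steps +3, −5, +3, −5, …, so 33, 36, 31, 34 → 29.
Second slot — ×5 each step: -2, -10, -50, -250 → -1250.
Putting it together: 29,-1250.

29,-1250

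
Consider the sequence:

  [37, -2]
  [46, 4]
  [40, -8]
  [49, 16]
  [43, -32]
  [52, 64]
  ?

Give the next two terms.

First coordinate: alternating steps +9, −6, +9, −6, …; 37, 46, 40, 49, 43, 52 → 46 → 55.
Second coordinate: ×(-2) each step, so -2, 4, -8, 16, -32, 64 → -128 → 256.
Putting the parts together: [46, -128] and then [55, 256].

[46, -128], [55, 256]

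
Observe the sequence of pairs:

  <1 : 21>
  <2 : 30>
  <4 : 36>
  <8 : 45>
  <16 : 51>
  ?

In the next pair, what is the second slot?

60

Second slot goes 21, 30, 36, 45, 51 → 60 (alternating steps +9, +6, +9, +6, …).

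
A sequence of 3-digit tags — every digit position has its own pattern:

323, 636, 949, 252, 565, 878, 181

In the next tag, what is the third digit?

4

For the third digit, +3 each step, mod 10: 3, 6, 9, 2, 5, 8, 1 → 4.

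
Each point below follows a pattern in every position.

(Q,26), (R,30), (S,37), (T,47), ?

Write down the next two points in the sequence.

Letter: letters move forward 1 place in the alphabet; Q, R, S, T → U → V.
Second value: differences are 4, 7, 10, … (increasing by 3 each time); 26, 30, 37, 47 → 60 → 76.
So the next two points are (U,60) and (V,76).

(U,60), (V,76)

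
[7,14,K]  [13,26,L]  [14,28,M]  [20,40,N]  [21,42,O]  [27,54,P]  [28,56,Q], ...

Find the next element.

[34,68,R]

First part: 7, 13, 14, 20, 21, 27, 28 → 34 (alternating steps +6, +1, +6, +1, …).
Second part — always 2 × the first part: 14, 26, 28, 40, 42, 54, 56 → 68.
Letter: K, L, M, N, O, P, Q → R (letters move forward 1 place in the alphabet).
Combining the parts gives [34,68,R].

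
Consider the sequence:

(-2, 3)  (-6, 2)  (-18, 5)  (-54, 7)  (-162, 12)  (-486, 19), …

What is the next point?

First entry goes -2, -6, -18, -54, -162, -486 → -1458 (×3 each step).
Second entry: 3, 2, 5, 7, 12, 19 → 31 (each term is the sum of the two before it).
Combining the parts gives (-1458, 31).

(-1458, 31)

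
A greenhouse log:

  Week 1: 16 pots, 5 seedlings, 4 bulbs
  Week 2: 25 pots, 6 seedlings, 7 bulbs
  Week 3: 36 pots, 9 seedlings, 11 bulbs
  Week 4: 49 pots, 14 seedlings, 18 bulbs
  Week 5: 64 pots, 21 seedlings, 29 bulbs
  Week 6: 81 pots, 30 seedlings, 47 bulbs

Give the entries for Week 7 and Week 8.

Pots goes 16, 25, 36, 49, 64, 81 → 100 → 121 (perfect squares: 4², 5², 6², …).
Seedlings: 5, 6, 9, 14, 21, 30 → 41 → 54 (differences are 1, 3, 5, … (increasing by 2 each time)).
For the bulbs, each term is the sum of the two before it: 4, 7, 11, 18, 29, 47 → 76 → 123.
So the next two records are 100 pots, 41 seedlings, 76 bulbs and 121 pots, 54 seedlings, 123 bulbs.

100 pots, 41 seedlings, 76 bulbs; 121 pots, 54 seedlings, 123 bulbs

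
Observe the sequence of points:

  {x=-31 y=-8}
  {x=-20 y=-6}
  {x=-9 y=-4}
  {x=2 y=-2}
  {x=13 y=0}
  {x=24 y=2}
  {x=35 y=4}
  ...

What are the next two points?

{x=46 y=6}, {x=57 y=8}

X — +11 each step: -31, -20, -9, 2, 13, 24, 35 → 46 → 57.
Y — +2 each step: -8, -6, -4, -2, 0, 2, 4 → 6 → 8.
Putting the parts together: {x=46 y=6} and then {x=57 y=8}.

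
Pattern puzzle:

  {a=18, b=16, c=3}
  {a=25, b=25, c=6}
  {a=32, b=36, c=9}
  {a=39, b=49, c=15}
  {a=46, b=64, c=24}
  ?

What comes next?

A: +7 each step, so 18, 25, 32, 39, 46 → 53.
B goes 16, 25, 36, 49, 64 → 81 (perfect squares: 4², 5², 6², …).
For the c, each term is the sum of the two before it: 3, 6, 9, 15, 24 → 39.
Combining the parts gives {a=53, b=81, c=39}.

{a=53, b=81, c=39}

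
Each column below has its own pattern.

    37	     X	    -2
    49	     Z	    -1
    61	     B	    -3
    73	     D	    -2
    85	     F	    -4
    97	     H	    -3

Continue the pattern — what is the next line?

First component: +12 each step, so 37, 49, 61, 73, 85, 97 → 109.
Letter — letters move forward 2 places in the alphabet, wrapping Z→A: X, Z, B, D, F, H → J.
Third component: alternating steps +1, −2, +1, −2, …, so -2, -1, -3, -2, -4, -3 → -5.
Combining the parts gives 109  J  -5.

109  J  -5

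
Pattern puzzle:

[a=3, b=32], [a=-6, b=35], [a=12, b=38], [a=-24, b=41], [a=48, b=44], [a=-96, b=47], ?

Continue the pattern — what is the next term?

[a=192, b=50]

A: ×(-2) each step, so 3, -6, 12, -24, 48, -96 → 192.
B — +3 each step: 32, 35, 38, 41, 44, 47 → 50.
So the next term is [a=192, b=50].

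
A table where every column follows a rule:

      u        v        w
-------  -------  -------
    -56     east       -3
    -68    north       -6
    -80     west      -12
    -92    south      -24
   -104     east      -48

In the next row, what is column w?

-96

Column w: ×2 each step; -3, -6, -12, -24, -48 → -96.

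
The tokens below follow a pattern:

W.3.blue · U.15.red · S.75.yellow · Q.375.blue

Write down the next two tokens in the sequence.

O.1875.red, M.9375.yellow

Letter — letters move back 2 places in the alphabet: W, U, S, Q → O → M.
Second component: 3, 15, 75, 375 → 1875 → 9375 (×5 each step).
Colour: repeats blue → red → yellow; blue, red, yellow, blue → red → yellow.
Putting the parts together: O.1875.red and then M.9375.yellow.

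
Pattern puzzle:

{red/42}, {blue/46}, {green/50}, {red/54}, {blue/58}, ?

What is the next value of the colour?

Colour: repeats red → blue → green, so red, blue, green, red, blue → green.

green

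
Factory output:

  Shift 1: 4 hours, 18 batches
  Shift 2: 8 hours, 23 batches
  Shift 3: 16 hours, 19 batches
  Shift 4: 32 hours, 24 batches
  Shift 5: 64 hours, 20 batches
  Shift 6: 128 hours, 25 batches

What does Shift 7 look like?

For the hours, ×2 each step: 4, 8, 16, 32, 64, 128 → 256.
For the batches, alternating steps +5, −4, +5, −4, …: 18, 23, 19, 24, 20, 25 → 21.
Combining the parts gives 256 hours, 21 batches.

256 hours, 21 batches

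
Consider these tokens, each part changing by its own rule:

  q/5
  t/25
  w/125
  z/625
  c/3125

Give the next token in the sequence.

f/15625

Letter: q, t, w, z, c → f (letters move forward 3 places in the alphabet, wrapping Z→A).
Second component: ×5 each step, so 5, 25, 125, 625, 3125 → 15625.
So the next token is f/15625.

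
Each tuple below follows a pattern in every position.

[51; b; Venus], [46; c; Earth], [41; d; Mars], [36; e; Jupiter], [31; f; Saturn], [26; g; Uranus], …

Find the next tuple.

First coordinate — −5 each step: 51, 46, 41, 36, 31, 26 → 21.
Letter: letters move forward 1 place in the alphabet, so b, c, d, e, f, g → h.
Planet — runs through the planets Mercury→Neptune: Venus, Earth, Mars, Jupiter, Saturn, Uranus → Neptune.
Putting it together: [21; h; Neptune].

[21; h; Neptune]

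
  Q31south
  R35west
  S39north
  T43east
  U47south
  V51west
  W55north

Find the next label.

Letter — letters move forward 1 place in the alphabet: Q, R, S, T, U, V, W → X.
Second component: +4 each step; 31, 35, 39, 43, 47, 51, 55 → 59.
Direction goes south, west, north, east, south, west, north → east (repeats south → west → north → east).
Combining the parts gives X59east.

X59east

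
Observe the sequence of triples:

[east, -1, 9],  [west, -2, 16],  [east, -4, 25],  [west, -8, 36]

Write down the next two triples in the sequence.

Direction: alternates east ↔ west; east, west, east, west → east → west.
For the second part, ×2 each step: -1, -2, -4, -8 → -16 → -32.
Third part goes 9, 16, 25, 36 → 49 → 64 (perfect squares: 3², 4², 5², …).
Putting the parts together: [east, -16, 49] and then [west, -32, 64].

[east, -16, 49], [west, -32, 64]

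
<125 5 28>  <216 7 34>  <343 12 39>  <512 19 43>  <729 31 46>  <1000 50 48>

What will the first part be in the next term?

1331

First part goes 125, 216, 343, 512, 729, 1000 → 1331 (perfect cubes: 5³, 6³, 7³, …).
Second part: each term is the sum of the two before it; 5, 7, 12, 19, 31, 50 → 81.
Third part: differences are 6, 5, 4, … (decreasing by 1 each time), so 28, 34, 39, 43, 46, 48 → 49.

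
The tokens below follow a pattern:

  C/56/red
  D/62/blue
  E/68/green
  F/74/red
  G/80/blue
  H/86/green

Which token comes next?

I/92/red

Letter goes C, D, E, F, G, H → I (letters move forward 1 place in the alphabet).
Second component goes 56, 62, 68, 74, 80, 86 → 92 (+6 each step).
Colour goes red, blue, green, red, blue, green → red (repeats red → blue → green).
Combining the parts gives I/92/red.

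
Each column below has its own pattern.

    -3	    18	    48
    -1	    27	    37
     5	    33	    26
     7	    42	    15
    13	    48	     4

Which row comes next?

First component — alternating steps +2, +6, +2, +6, …: -3, -1, 5, 7, 13 → 15.
Second component: alternating steps +9, +6, +9, +6, …; 18, 27, 33, 42, 48 → 57.
For the third component, −11 each step: 48, 37, 26, 15, 4 → -7.
Putting it together: 15  57  -7.

15  57  -7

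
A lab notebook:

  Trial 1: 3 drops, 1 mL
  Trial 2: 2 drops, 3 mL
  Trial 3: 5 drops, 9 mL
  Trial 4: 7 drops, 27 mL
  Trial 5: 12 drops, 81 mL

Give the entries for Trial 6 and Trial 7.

19 drops, 243 mL; 31 drops, 729 mL

Drops: each term is the sum of the two before it, so 3, 2, 5, 7, 12 → 19 → 31.
ML: ×3 each step, so 1, 3, 9, 27, 81 → 243 → 729.
So the next two records are 19 drops, 243 mL and 31 drops, 729 mL.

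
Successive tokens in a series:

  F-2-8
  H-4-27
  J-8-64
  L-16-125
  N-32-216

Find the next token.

P-64-343

Letter — letters move forward 2 places in the alphabet: F, H, J, L, N → P.
Second component: 2, 4, 8, 16, 32 → 64 (×2 each step).
Third component: perfect cubes: 2³, 3³, 4³, …; 8, 27, 64, 125, 216 → 343.
Putting it together: P-64-343.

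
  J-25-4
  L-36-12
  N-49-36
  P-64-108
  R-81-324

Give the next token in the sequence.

Letter — letters move forward 2 places in the alphabet: J, L, N, P, R → T.
Second component goes 25, 36, 49, 64, 81 → 100 (perfect squares: 5², 6², 7², …).
For the third component, ×3 each step: 4, 12, 36, 108, 324 → 972.
Combining the parts gives T-100-972.

T-100-972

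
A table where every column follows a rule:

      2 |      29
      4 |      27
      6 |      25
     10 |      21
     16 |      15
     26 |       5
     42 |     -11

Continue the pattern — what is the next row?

First component: each term is the sum of the two before it, so 2, 4, 6, 10, 16, 26, 42 → 68.
Second component: together with the first component always sums to 31; 29, 27, 25, 21, 15, 5, -11 → -37.
Putting it together: 68  -37.

68  -37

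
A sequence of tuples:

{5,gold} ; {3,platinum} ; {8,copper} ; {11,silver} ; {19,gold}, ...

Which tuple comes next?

{30,platinum}

First component: 5, 3, 8, 11, 19 → 30 (each term is the sum of the two before it).
Metal: repeats gold → platinum → copper → silver; gold, platinum, copper, silver, gold → platinum.
So the next tuple is {30,platinum}.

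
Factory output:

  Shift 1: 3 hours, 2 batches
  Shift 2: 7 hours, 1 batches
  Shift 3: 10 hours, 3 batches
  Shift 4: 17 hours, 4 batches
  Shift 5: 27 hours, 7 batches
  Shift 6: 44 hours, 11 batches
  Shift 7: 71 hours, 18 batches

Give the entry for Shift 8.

115 hours, 29 batches

Hours goes 3, 7, 10, 17, 27, 44, 71 → 115 (each term is the sum of the two before it).
Batches: each term is the sum of the two before it, so 2, 1, 3, 4, 7, 11, 18 → 29.
So the next line is 115 hours, 29 batches.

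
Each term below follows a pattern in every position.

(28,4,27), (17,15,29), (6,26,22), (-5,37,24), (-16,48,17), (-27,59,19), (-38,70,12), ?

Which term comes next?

First slot: 28, 17, 6, -5, -16, -27, -38 → -49 (−11 each step).
Second slot: +11 each step, so 4, 15, 26, 37, 48, 59, 70 → 81.
Third slot: alternating steps +2, −7, +2, −7, …, so 27, 29, 22, 24, 17, 19, 12 → 14.
Combining the parts gives (-49,81,14).

(-49,81,14)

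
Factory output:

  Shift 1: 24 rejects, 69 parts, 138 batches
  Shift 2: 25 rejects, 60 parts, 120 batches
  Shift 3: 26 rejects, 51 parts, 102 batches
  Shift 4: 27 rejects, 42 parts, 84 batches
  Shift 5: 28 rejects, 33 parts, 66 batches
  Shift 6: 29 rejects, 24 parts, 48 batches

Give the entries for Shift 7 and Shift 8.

Rejects: +1 each step; 24, 25, 26, 27, 28, 29 → 30 → 31.
Parts — −9 each step: 69, 60, 51, 42, 33, 24 → 15 → 6.
Batches: 138, 120, 102, 84, 66, 48 → 30 → 12 (always 2 × the parts).
So the next two rows are 30 rejects, 15 parts, 30 batches and 31 rejects, 6 parts, 12 batches.

30 rejects, 15 parts, 30 batches; 31 rejects, 6 parts, 12 batches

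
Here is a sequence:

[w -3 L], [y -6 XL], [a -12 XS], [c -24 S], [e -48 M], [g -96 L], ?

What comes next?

[i -192 XL]

For the letter, letters move forward 2 places in the alphabet, wrapping Z→A: w, y, a, c, e, g → i.
Second entry: ×2 each step, so -3, -6, -12, -24, -48, -96 → -192.
Size — repeats L → XL → XS → S → M: L, XL, XS, S, M, L → XL.
Putting it together: [i -192 XL].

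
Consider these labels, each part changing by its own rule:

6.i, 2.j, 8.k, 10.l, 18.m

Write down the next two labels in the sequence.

28.n then 46.o

For the first component, each term is the sum of the two before it: 6, 2, 8, 10, 18 → 28 → 46.
Letter goes i, j, k, l, m → n → o (letters move forward 1 place in the alphabet).
So the next two labels are 28.n and 46.o.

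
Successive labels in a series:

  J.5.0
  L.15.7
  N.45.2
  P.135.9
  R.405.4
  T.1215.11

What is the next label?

Letter goes J, L, N, P, R, T → V (letters move forward 2 places in the alphabet).
Second component: ×3 each step; 5, 15, 45, 135, 405, 1215 → 3645.
For the third component, alternating steps +7, −5, +7, −5, …: 0, 7, 2, 9, 4, 11 → 6.
Combining the parts gives V.3645.6.

V.3645.6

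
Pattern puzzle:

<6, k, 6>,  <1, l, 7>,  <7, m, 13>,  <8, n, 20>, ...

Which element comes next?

First part goes 6, 1, 7, 8 → 15 (each term is the sum of the two before it).
Letter: letters move forward 1 place in the alphabet; k, l, m, n → o.
Third part — each term is the sum of the two before it: 6, 7, 13, 20 → 33.
Combining the parts gives <15, o, 33>.

<15, o, 33>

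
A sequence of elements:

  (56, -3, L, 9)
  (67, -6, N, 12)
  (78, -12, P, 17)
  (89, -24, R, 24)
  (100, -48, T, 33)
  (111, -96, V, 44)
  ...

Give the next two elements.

First component: 56, 67, 78, 89, 100, 111 → 122 → 133 (+11 each step).
Second component: ×2 each step; -3, -6, -12, -24, -48, -96 → -192 → -384.
Letter: letters move forward 2 places in the alphabet; L, N, P, R, T, V → X → Z.
For the fourth component, differences are 3, 5, 7, … (increasing by 2 each time): 9, 12, 17, 24, 33, 44 → 57 → 72.
So the next two elements are (122, -192, X, 57) and (133, -384, Z, 72).

(122, -192, X, 57), (133, -384, Z, 72)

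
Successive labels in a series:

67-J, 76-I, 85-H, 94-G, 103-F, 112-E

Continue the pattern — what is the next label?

For the first component, +9 each step: 67, 76, 85, 94, 103, 112 → 121.
Letter — letters move back 1 place in the alphabet: J, I, H, G, F, E → D.
Combining the parts gives 121-D.

121-D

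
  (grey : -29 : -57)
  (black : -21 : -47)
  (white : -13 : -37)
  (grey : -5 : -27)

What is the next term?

For the shade, repeats grey → black → white: grey, black, white, grey → black.
For the second part, +8 each step: -29, -21, -13, -5 → 3.
Third part: -57, -47, -37, -27 → -17 (+10 each step).
Combining the parts gives (black : 3 : -17).

(black : 3 : -17)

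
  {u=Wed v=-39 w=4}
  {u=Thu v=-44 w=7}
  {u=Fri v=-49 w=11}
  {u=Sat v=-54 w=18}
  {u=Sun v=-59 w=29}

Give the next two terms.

{u=Mon v=-64 w=47}, {u=Tue v=-69 w=76}

U: Wed, Thu, Fri, Sat, Sun → Mon → Tue (runs through the weekdays Mon→Sun).
V goes -39, -44, -49, -54, -59 → -64 → -69 (−5 each step).
W — each term is the sum of the two before it: 4, 7, 11, 18, 29 → 47 → 76.
Putting the parts together: {u=Mon v=-64 w=47} and then {u=Tue v=-69 w=76}.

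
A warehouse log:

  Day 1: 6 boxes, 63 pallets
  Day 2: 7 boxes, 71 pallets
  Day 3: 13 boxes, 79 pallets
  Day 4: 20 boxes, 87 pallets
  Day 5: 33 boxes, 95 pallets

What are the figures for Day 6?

53 boxes, 103 pallets

Boxes goes 6, 7, 13, 20, 33 → 53 (each term is the sum of the two before it).
Pallets: +8 each step, so 63, 71, 79, 87, 95 → 103.
So the next row is 53 boxes, 103 pallets.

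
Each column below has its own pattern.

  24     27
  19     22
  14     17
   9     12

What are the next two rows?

4  7; -1  2

First component — −5 each step: 24, 19, 14, 9 → 4 → -1.
Second component: always 3 more than the first component, so 27, 22, 17, 12 → 7 → 2.
Putting the parts together: 4  7 and then -1  2.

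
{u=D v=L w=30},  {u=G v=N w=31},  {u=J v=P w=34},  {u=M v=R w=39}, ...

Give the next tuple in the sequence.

{u=P v=T w=46}

U goes D, G, J, M → P (letters move forward 3 places in the alphabet).
V — letters move forward 2 places in the alphabet: L, N, P, R → T.
W — differences are 1, 3, 5, … (increasing by 2 each time): 30, 31, 34, 39 → 46.
Combining the parts gives {u=P v=T w=46}.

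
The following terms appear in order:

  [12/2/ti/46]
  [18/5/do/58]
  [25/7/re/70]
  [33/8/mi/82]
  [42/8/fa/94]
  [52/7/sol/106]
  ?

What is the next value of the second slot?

5

First slot: differences are 6, 7, 8, … (increasing by 1 each time); 12, 18, 25, 33, 42, 52 → 63.
Second slot: 2, 5, 7, 8, 8, 7 → 5 (differences are 3, 2, 1, … (decreasing by 1 each time)).
Note: runs through the solfège scale do→ti; ti, do, re, mi, fa, sol → la.
Fourth slot goes 46, 58, 70, 82, 94, 106 → 118 (+12 each step).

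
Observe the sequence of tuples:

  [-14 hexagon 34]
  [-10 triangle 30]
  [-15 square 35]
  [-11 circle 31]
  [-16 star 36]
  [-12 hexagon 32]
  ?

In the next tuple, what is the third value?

37

For the first value, alternating steps +4, −5, +4, −5, …: -14, -10, -15, -11, -16, -12 → -17.
Third value: together with the first value always sums to 20; 34, 30, 35, 31, 36, 32 → 37.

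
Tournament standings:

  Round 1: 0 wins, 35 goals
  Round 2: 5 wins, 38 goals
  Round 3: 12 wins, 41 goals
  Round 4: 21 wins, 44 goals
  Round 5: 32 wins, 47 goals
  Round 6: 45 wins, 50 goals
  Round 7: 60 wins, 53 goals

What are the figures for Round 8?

Wins: differences are 5, 7, 9, … (increasing by 2 each time), so 0, 5, 12, 21, 32, 45, 60 → 77.
For the goals, +3 each step: 35, 38, 41, 44, 47, 50, 53 → 56.
Combining the parts gives 77 wins, 56 goals.

77 wins, 56 goals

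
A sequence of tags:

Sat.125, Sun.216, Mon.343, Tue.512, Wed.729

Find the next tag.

Thu.1000

Day: runs through the weekdays Mon→Sun; Sat, Sun, Mon, Tue, Wed → Thu.
For the second component, perfect cubes: 5³, 6³, 7³, …: 125, 216, 343, 512, 729 → 1000.
Combining the parts gives Thu.1000.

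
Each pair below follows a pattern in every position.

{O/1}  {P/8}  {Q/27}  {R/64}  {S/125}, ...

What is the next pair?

{T/216}

Letter — letters move forward 1 place in the alphabet: O, P, Q, R, S → T.
Second component goes 1, 8, 27, 64, 125 → 216 (perfect cubes: 1³, 2³, 3³, …).
Putting it together: {T/216}.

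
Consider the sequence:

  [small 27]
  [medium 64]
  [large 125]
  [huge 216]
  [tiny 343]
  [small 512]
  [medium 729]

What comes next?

[large 1000]

Size: repeats small → medium → large → huge → tiny, so small, medium, large, huge, tiny, small, medium → large.
Second value: 27, 64, 125, 216, 343, 512, 729 → 1000 (perfect cubes: 3³, 4³, 5³, …).
So the next point is [large 1000].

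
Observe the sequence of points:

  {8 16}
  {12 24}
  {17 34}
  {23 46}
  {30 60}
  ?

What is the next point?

First entry — differences are 4, 5, 6, … (increasing by 1 each time): 8, 12, 17, 23, 30 → 38.
Second entry — always 2 × the first entry: 16, 24, 34, 46, 60 → 76.
Putting it together: {38 76}.

{38 76}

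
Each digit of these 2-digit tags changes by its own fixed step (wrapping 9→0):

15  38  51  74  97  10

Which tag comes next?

33

First digit: 1, 3, 5, 7, 9, 1 → 3 (+2 each step, mod 10).
For the second digit, +3 each step, mod 10: 5, 8, 1, 4, 7, 0 → 3.
Combining the parts gives 33.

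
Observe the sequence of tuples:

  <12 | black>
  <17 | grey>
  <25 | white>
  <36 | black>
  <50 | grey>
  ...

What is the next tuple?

For the first value, differences are 5, 8, 11, … (increasing by 3 each time): 12, 17, 25, 36, 50 → 67.
Shade — repeats black → grey → white: black, grey, white, black, grey → white.
Putting it together: <67 | white>.

<67 | white>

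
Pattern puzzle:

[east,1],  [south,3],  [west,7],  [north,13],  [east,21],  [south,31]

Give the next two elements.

[west,43], [north,57]

Direction — repeats east → south → west → north: east, south, west, north, east, south → west → north.
Second slot: 1, 3, 7, 13, 21, 31 → 43 → 57 (differences are 2, 4, 6, … (increasing by 2 each time)).
Putting the parts together: [west,43] and then [north,57].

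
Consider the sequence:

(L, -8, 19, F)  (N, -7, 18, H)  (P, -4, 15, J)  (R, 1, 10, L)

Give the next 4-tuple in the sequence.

(T, 8, 3, N)

First letter: L, N, P, R → T (letters move forward 2 places in the alphabet).
Second value: differences are 1, 3, 5, … (increasing by 2 each time); -8, -7, -4, 1 → 8.
Third value goes 19, 18, 15, 10 → 3 (together with the second value always sums to 11).
Second letter: letters move forward 2 places in the alphabet, so F, H, J, L → N.
Combining the parts gives (T, 8, 3, N).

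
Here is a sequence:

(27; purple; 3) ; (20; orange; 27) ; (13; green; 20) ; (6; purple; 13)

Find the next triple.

(-1; orange; 6)

For the first entry, −7 each step: 27, 20, 13, 6 → -1.
Colour — repeats purple → orange → green: purple, orange, green, purple → orange.
Third entry goes 3, 27, 20, 13 → 6 (always the previous value of the first entry).
Putting it together: (-1; orange; 6).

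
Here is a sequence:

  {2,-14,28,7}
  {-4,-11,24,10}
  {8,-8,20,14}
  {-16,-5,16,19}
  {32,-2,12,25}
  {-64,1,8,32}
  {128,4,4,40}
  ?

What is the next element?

First entry goes 2, -4, 8, -16, 32, -64, 128 → -256 (×(-2) each step).
Second entry — +3 each step: -14, -11, -8, -5, -2, 1, 4 → 7.
Third entry: 28, 24, 20, 16, 12, 8, 4 → 0 (−4 each step).
Fourth entry goes 7, 10, 14, 19, 25, 32, 40 → 49 (differences are 3, 4, 5, … (increasing by 1 each time)).
Combining the parts gives {-256,7,0,49}.

{-256,7,0,49}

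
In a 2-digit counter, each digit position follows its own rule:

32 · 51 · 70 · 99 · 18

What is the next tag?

First digit — +2 each step, mod 10: 3, 5, 7, 9, 1 → 3.
For the second digit, −1 each step, mod 10: 2, 1, 0, 9, 8 → 7.
Combining the parts gives 37.

37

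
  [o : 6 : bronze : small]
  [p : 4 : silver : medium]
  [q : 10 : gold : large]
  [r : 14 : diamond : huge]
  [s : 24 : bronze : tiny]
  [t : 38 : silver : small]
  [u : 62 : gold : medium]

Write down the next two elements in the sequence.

[v : 100 : diamond : large], [w : 162 : bronze : huge]

Letter: letters move forward 1 place in the alphabet; o, p, q, r, s, t, u → v → w.
For the second coordinate, each term is the sum of the two before it: 6, 4, 10, 14, 24, 38, 62 → 100 → 162.
Rank: bronze, silver, gold, diamond, bronze, silver, gold → diamond → bronze (repeats bronze → silver → gold → diamond).
Size: repeats small → medium → large → huge → tiny, so small, medium, large, huge, tiny, small, medium → large → huge.
Putting the parts together: [v : 100 : diamond : large] and then [w : 162 : bronze : huge].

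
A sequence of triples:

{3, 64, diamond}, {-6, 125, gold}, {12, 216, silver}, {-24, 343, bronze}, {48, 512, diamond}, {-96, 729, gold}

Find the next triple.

{192, 1000, silver}

First component: ×(-2) each step, so 3, -6, 12, -24, 48, -96 → 192.
For the second component, perfect cubes: 4³, 5³, 6³, …: 64, 125, 216, 343, 512, 729 → 1000.
Rank goes diamond, gold, silver, bronze, diamond, gold → silver (repeats diamond → gold → silver → bronze).
So the next triple is {192, 1000, silver}.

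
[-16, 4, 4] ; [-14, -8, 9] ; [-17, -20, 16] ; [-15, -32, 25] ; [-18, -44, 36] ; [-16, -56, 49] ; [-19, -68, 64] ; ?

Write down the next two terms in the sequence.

[-17, -80, 81], [-20, -92, 100]

First slot goes -16, -14, -17, -15, -18, -16, -19 → -17 → -20 (alternating steps +2, −3, +2, −3, …).
Second slot: −12 each step, so 4, -8, -20, -32, -44, -56, -68 → -80 → -92.
For the third slot, perfect squares: 2², 3², 4², …: 4, 9, 16, 25, 36, 49, 64 → 81 → 100.
Putting the parts together: [-17, -80, 81] and then [-20, -92, 100].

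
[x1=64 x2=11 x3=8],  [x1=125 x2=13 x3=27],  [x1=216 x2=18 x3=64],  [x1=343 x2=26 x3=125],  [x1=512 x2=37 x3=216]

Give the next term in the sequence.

[x1=729 x2=51 x3=343]

X1 — perfect cubes: 4³, 5³, 6³, …: 64, 125, 216, 343, 512 → 729.
X2 — differences are 2, 5, 8, … (increasing by 3 each time): 11, 13, 18, 26, 37 → 51.
For the x3, perfect cubes: 2³, 3³, 4³, …: 8, 27, 64, 125, 216 → 343.
Putting it together: [x1=729 x2=51 x3=343].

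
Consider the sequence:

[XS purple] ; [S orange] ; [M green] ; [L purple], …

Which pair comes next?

[XL orange]

Size: XS, S, M, L → XL (runs through clothing sizes XS→XL).
For the colour, repeats purple → orange → green: purple, orange, green, purple → orange.
Combining the parts gives [XL orange].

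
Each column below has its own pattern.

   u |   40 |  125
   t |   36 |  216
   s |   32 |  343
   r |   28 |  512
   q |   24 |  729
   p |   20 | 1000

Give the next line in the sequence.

Letter: letters move back 1 place in the alphabet, so u, t, s, r, q, p → o.
Second component goes 40, 36, 32, 28, 24, 20 → 16 (−4 each step).
Third component: 125, 216, 343, 512, 729, 1000 → 1331 (perfect cubes: 5³, 6³, 7³, …).
Combining the parts gives o  16  1331.

o  16  1331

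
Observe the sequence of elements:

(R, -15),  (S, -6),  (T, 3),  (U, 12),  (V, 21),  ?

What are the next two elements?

Letter — letters move forward 1 place in the alphabet: R, S, T, U, V → W → X.
Second component: -15, -6, 3, 12, 21 → 30 → 39 (+9 each step).
So the next two elements are (W, 30) and (X, 39).

(W, 30), (X, 39)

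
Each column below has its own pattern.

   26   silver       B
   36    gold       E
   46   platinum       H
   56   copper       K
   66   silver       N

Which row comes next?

76  gold  Q

First component goes 26, 36, 46, 56, 66 → 76 (+10 each step).
Metal: repeats silver → gold → platinum → copper; silver, gold, platinum, copper, silver → gold.
Letter: letters move forward 3 places in the alphabet; B, E, H, K, N → Q.
So the next row is 76  gold  Q.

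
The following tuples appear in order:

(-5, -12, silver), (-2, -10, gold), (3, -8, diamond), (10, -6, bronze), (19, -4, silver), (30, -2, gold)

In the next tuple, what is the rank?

Rank — repeats silver → gold → diamond → bronze: silver, gold, diamond, bronze, silver, gold → diamond.

diamond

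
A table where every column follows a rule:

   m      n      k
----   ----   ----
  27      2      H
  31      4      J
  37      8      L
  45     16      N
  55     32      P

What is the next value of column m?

67

Column m: differences are 4, 6, 8, … (increasing by 2 each time); 27, 31, 37, 45, 55 → 67.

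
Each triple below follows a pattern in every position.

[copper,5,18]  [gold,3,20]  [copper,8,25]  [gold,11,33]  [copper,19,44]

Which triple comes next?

For the metal, alternates copper ↔ gold: copper, gold, copper, gold, copper → gold.
For the second value, each term is the sum of the two before it: 5, 3, 8, 11, 19 → 30.
Third value: 18, 20, 25, 33, 44 → 58 (differences are 2, 5, 8, … (increasing by 3 each time)).
So the next triple is [gold,30,58].

[gold,30,58]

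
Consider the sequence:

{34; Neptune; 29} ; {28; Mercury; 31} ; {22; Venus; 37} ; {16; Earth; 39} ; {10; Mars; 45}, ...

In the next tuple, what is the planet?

Planet: runs through the planets Mercury→Neptune; Neptune, Mercury, Venus, Earth, Mars → Jupiter.

Jupiter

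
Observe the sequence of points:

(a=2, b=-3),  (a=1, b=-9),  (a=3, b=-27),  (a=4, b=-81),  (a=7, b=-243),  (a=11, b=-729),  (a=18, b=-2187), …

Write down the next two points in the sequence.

For the a, each term is the sum of the two before it: 2, 1, 3, 4, 7, 11, 18 → 29 → 47.
B: -3, -9, -27, -81, -243, -729, -2187 → -6561 → -19683 (×3 each step).
Putting the parts together: (a=29, b=-6561) and then (a=47, b=-19683).

(a=29, b=-6561), (a=47, b=-19683)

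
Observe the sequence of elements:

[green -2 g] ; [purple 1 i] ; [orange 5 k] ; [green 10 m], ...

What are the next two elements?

[purple 16 o], [orange 23 q]

Colour: repeats green → purple → orange, so green, purple, orange, green → purple → orange.
Second slot: differences are 3, 4, 5, … (increasing by 1 each time); -2, 1, 5, 10 → 16 → 23.
Letter: g, i, k, m → o → q (letters move forward 2 places in the alphabet).
So the next two elements are [purple 16 o] and [orange 23 q].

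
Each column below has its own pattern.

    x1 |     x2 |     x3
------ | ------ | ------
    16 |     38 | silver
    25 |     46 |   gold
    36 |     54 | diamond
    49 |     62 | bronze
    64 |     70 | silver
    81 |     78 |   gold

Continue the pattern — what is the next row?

Column x1 — perfect squares: 4², 5², 6², …: 16, 25, 36, 49, 64, 81 → 100.
Column x2: +8 each step; 38, 46, 54, 62, 70, 78 → 86.
Column x3 goes silver, gold, diamond, bronze, silver, gold → diamond (repeats silver → gold → diamond → bronze).
Putting it together: 100  86  diamond.

100  86  diamond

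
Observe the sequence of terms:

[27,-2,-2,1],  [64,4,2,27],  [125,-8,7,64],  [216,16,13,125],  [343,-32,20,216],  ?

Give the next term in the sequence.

[512,64,28,343]

First slot: 27, 64, 125, 216, 343 → 512 (perfect cubes: 3³, 4³, 5³, …).
Second slot: ×(-2) each step; -2, 4, -8, 16, -32 → 64.
Third slot goes -2, 2, 7, 13, 20 → 28 (differences are 4, 5, 6, … (increasing by 1 each time)).
Fourth slot — always the previous value of the first slot: 1, 27, 64, 125, 216 → 343.
Combining the parts gives [512,64,28,343].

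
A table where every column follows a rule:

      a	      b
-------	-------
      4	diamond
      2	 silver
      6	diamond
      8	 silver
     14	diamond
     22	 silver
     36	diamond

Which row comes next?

58  silver

Column a — each term is the sum of the two before it: 4, 2, 6, 8, 14, 22, 36 → 58.
Column b: diamond, silver, diamond, silver, diamond, silver, diamond → silver (alternates diamond ↔ silver).
Putting it together: 58  silver.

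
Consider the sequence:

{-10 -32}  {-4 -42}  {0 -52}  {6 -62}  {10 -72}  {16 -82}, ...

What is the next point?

{20 -92}

First part: -10, -4, 0, 6, 10, 16 → 20 (alternating steps +6, +4, +6, +4, …).
Second part — −10 each step: -32, -42, -52, -62, -72, -82 → -92.
Putting it together: {20 -92}.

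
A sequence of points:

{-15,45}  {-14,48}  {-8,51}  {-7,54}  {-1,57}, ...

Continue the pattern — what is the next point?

{0,60}

First component goes -15, -14, -8, -7, -1 → 0 (alternating steps +1, +6, +1, +6, …).
Second component goes 45, 48, 51, 54, 57 → 60 (+3 each step).
So the next point is {0,60}.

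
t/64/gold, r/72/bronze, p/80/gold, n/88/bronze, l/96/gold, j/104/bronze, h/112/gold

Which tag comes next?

Letter: letters move back 2 places in the alphabet, so t, r, p, n, l, j, h → f.
Second component: +8 each step; 64, 72, 80, 88, 96, 104, 112 → 120.
Rank: gold, bronze, gold, bronze, gold, bronze, gold → bronze (alternates gold ↔ bronze).
Combining the parts gives f/120/bronze.

f/120/bronze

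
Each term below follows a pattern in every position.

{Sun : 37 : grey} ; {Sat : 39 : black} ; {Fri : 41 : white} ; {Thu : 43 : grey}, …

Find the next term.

{Wed : 45 : black}

Day: runs backward through the weekdays Mon→Sun; Sun, Sat, Fri, Thu → Wed.
Second part goes 37, 39, 41, 43 → 45 (+2 each step).
Shade goes grey, black, white, grey → black (repeats grey → black → white).
Combining the parts gives {Wed : 45 : black}.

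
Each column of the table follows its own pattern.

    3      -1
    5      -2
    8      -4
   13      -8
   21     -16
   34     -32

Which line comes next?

First component: each term is the sum of the two before it; 3, 5, 8, 13, 21, 34 → 55.
Second component: -1, -2, -4, -8, -16, -32 → -64 (×2 each step).
So the next line is 55  -64.

55  -64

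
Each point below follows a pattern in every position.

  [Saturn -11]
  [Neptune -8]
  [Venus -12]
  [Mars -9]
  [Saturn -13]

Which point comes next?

Planet: repeats Saturn → Neptune → Venus → Mars, so Saturn, Neptune, Venus, Mars, Saturn → Neptune.
Second slot: -11, -8, -12, -9, -13 → -10 (alternating steps +3, −4, +3, −4, …).
So the next point is [Neptune -10].

[Neptune -10]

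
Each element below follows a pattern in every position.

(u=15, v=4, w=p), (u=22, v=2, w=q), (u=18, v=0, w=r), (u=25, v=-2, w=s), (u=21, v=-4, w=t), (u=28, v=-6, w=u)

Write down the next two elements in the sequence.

(u=24, v=-8, w=v), (u=31, v=-10, w=w)

U: alternating steps +7, −4, +7, −4, …, so 15, 22, 18, 25, 21, 28 → 24 → 31.
V: 4, 2, 0, -2, -4, -6 → -8 → -10 (−2 each step).
W: letters move forward 1 place in the alphabet; p, q, r, s, t, u → v → w.
So the next two elements are (u=24, v=-8, w=v) and (u=31, v=-10, w=w).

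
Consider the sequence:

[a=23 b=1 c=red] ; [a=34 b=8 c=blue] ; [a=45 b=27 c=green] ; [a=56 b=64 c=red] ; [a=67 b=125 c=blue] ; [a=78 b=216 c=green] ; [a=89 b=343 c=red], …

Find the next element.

A goes 23, 34, 45, 56, 67, 78, 89 → 100 (+11 each step).
B goes 1, 8, 27, 64, 125, 216, 343 → 512 (perfect cubes: 1³, 2³, 3³, …).
C: repeats red → blue → green, so red, blue, green, red, blue, green, red → blue.
Putting it together: [a=100 b=512 c=blue].

[a=100 b=512 c=blue]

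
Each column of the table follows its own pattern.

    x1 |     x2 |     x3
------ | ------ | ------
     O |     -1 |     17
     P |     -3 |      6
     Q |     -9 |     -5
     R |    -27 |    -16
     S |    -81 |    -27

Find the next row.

For the column x1, letters move forward 1 place in the alphabet: O, P, Q, R, S → T.
Column x2 goes -1, -3, -9, -27, -81 → -243 (×3 each step).
Column x3: −11 each step, so 17, 6, -5, -16, -27 → -38.
So the next row is T  -243  -38.

T  -243  -38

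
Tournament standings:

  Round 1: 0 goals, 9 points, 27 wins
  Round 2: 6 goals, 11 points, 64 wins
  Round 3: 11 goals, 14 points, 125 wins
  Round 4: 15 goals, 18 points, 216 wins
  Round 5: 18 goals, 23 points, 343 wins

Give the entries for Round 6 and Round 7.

Goals goes 0, 6, 11, 15, 18 → 20 → 21 (differences are 6, 5, 4, … (decreasing by 1 each time)).
Points: differences are 2, 3, 4, … (increasing by 1 each time); 9, 11, 14, 18, 23 → 29 → 36.
For the wins, perfect cubes: 3³, 4³, 5³, …: 27, 64, 125, 216, 343 → 512 → 729.
Putting the parts together: 20 goals, 29 points, 512 wins and then 21 goals, 36 points, 729 wins.

20 goals, 29 points, 512 wins; 21 goals, 36 points, 729 wins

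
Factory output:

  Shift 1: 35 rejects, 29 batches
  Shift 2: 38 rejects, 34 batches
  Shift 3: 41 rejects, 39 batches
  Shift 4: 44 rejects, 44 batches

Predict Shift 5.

47 rejects, 49 batches

Rejects: +3 each step; 35, 38, 41, 44 → 47.
Batches goes 29, 34, 39, 44 → 49 (+5 each step).
Putting it together: 47 rejects, 49 batches.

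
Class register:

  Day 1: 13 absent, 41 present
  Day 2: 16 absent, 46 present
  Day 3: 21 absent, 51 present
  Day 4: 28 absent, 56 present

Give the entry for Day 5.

Absent: differences are 3, 5, 7, … (increasing by 2 each time); 13, 16, 21, 28 → 37.
Present: +5 each step; 41, 46, 51, 56 → 61.
Putting it together: 37 absent, 61 present.

37 absent, 61 present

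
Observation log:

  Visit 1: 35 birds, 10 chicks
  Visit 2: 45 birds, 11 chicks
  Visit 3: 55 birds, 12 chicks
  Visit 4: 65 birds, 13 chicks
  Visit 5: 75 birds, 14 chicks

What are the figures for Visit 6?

For the birds, +10 each step: 35, 45, 55, 65, 75 → 85.
For the chicks, +1 each step: 10, 11, 12, 13, 14 → 15.
Combining the parts gives 85 birds, 15 chicks.

85 birds, 15 chicks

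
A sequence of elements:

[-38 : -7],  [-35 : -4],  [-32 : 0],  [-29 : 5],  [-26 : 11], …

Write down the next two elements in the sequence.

First part: +3 each step; -38, -35, -32, -29, -26 → -23 → -20.
Second part: -7, -4, 0, 5, 11 → 18 → 26 (differences are 3, 4, 5, … (increasing by 1 each time)).
Putting the parts together: [-23 : 18] and then [-20 : 26].

[-23 : 18], [-20 : 26]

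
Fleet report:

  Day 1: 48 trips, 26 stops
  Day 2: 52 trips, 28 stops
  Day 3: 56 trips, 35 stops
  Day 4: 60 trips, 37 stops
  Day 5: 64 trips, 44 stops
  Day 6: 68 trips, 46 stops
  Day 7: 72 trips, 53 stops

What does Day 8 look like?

Trips: 48, 52, 56, 60, 64, 68, 72 → 76 (+4 each step).
Stops: alternating steps +2, +7, +2, +7, …; 26, 28, 35, 37, 44, 46, 53 → 55.
Putting it together: 76 trips, 55 stops.

76 trips, 55 stops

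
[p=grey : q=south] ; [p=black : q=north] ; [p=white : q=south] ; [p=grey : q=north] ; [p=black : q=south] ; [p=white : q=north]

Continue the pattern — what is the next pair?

P: grey, black, white, grey, black, white → grey (repeats grey → black → white).
Q: alternates south ↔ north, so south, north, south, north, south, north → south.
Combining the parts gives [p=grey : q=south].

[p=grey : q=south]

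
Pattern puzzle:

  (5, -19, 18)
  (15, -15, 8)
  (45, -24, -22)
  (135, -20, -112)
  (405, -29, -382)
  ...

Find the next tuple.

For the first value, ×3 each step: 5, 15, 45, 135, 405 → 1215.
Second value: -19, -15, -24, -20, -29 → -25 (alternating steps +4, −9, +4, −9, …).
Third value: together with the first value always sums to 23; 18, 8, -22, -112, -382 → -1192.
Combining the parts gives (1215, -25, -1192).

(1215, -25, -1192)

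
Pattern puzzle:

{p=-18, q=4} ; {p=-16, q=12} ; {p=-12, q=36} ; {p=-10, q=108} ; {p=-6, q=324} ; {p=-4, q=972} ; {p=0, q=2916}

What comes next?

For the p, alternating steps +2, +4, +2, +4, …: -18, -16, -12, -10, -6, -4, 0 → 2.
Q: 4, 12, 36, 108, 324, 972, 2916 → 8748 (×3 each step).
So the next pair is {p=2, q=8748}.

{p=2, q=8748}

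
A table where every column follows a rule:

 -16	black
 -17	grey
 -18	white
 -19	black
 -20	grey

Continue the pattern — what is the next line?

First component: -16, -17, -18, -19, -20 → -21 (−1 each step).
Shade goes black, grey, white, black, grey → white (repeats black → grey → white).
Putting it together: -21  white.

-21  white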